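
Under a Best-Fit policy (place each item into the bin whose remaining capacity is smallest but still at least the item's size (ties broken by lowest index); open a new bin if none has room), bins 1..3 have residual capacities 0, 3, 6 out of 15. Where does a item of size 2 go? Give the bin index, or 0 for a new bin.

Bins with room: bin 2 (3), bin 3 (6).
Tightest fit is bin 2 with 3 free.

2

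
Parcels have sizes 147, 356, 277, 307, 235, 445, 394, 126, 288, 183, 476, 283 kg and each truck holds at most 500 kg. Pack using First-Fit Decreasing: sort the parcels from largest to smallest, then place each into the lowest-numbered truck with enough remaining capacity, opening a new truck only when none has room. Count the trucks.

9

Sorted descending: 476, 445, 394, 356, 307, 288, 283, 277, 235, 183, 147, 126.
Put 476 kg in truck 1; 24 kg remain.
Put 445 kg in truck 2; 55 kg remain.
Put 394 kg in truck 3; 106 kg remain.
Put 356 kg in truck 4; 144 kg remain.
Put 307 kg in truck 5; 193 kg remain.
Put 288 kg in truck 6; 212 kg remain.
Put 283 kg in truck 7; 217 kg remain.
Put 277 kg in truck 8; 223 kg remain.
Put 235 kg in truck 9; 265 kg remain.
Put 183 kg in truck 5; 10 kg remain.
Put 147 kg in truck 6; 65 kg remain.
Put 126 kg in truck 4; 18 kg remain.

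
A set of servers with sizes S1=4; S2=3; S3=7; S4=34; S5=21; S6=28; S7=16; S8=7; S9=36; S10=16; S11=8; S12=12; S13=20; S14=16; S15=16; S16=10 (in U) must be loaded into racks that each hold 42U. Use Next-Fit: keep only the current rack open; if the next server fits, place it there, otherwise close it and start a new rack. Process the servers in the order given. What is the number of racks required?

9 racks

rack 1: place S1 (4U), 38U left
rack 1: place S2 (3U), 35U left
rack 1: place S3 (7U), 28U left
rack 2: place S4 (34U), 8U left
rack 3: place S5 (21U), 21U left
rack 4: place S6 (28U), 14U left
rack 5: place S7 (16U), 26U left
rack 5: place S8 (7U), 19U left
rack 6: place S9 (36U), 6U left
rack 7: place S10 (16U), 26U left
rack 7: place S11 (8U), 18U left
rack 7: place S12 (12U), 6U left
rack 8: place S13 (20U), 22U left
rack 8: place S14 (16U), 6U left
rack 9: place S15 (16U), 26U left
rack 9: place S16 (10U), 16U left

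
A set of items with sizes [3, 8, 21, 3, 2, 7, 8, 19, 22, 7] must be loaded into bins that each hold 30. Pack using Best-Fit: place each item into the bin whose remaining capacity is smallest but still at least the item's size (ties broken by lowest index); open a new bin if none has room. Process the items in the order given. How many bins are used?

bin 1: place 3, 27 left
bin 1: place 8, 19 left
bin 2: place 21, 9 left
bin 2: place 3, 6 left
bin 2: place 2, 4 left
bin 1: place 7, 12 left
bin 1: place 8, 4 left
bin 3: place 19, 11 left
bin 4: place 22, 8 left
bin 4: place 7, 1 left
Final bins: [3,8,7,8] [21,3,2] [19] [22,7].

4 bins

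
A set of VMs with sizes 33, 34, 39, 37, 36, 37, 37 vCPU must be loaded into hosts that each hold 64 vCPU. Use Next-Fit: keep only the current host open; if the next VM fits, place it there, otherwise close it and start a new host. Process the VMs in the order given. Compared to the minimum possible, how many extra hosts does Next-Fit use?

0

Next-Fit: [33] [34] [39] [37] [36] [37] [37] → 7 hosts.
7 VMs exceed 32 vCPU (half the capacity), and no two of those can share a host, so at least 7 hosts are needed.
So 7 is already optimal.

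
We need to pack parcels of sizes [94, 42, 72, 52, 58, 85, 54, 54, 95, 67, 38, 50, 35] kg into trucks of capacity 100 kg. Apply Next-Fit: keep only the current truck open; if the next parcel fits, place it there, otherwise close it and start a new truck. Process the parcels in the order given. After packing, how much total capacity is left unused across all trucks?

404

truck 1: place 94 kg, 6 kg left
truck 2: place 42 kg, 58 kg left
truck 3: place 72 kg, 28 kg left
truck 4: place 52 kg, 48 kg left
truck 5: place 58 kg, 42 kg left
truck 6: place 85 kg, 15 kg left
truck 7: place 54 kg, 46 kg left
truck 8: place 54 kg, 46 kg left
truck 9: place 95 kg, 5 kg left
truck 10: place 67 kg, 33 kg left
truck 11: place 38 kg, 62 kg left
truck 11: place 50 kg, 12 kg left
truck 12: place 35 kg, 65 kg left
12 trucks × 100 kg = 1200 kg; used 796 kg; unused 404 kg.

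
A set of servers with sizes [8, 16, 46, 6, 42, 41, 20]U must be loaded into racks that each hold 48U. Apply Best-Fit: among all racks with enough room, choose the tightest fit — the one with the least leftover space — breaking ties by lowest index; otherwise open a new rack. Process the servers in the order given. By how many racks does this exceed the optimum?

1

Best-Fit: [8,16,6] [46] [42] [41] [20] → 5 racks.
Total size 179U; any packing needs at least ⌈179/48⌉ = 4 racks.
An optimal packing achieves that bound: [46] [42,6] [41] [20,16,8] → 4 racks.
Excess: 5 − 4 = 1.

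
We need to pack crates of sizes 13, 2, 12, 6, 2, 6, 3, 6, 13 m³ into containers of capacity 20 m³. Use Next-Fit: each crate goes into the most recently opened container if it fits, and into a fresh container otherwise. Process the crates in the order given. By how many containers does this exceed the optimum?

Next-Fit: [13,2] [12,6,2] [6,3,6] [13] → 4 containers.
Total size 63 m³; any packing needs at least ⌈63/20⌉ = 4 containers.
So 4 is already optimal.

0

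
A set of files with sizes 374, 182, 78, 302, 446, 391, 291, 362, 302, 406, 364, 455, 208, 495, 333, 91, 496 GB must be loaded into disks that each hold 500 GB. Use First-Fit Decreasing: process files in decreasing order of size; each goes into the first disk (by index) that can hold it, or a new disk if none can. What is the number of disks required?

Sorted descending: 496, 495, 455, 446, 406, 391, 374, 364, 362, 333, 302, 302, 291, 208, 182, 91, 78.
Put 496 GB in disk 1; 4 GB remain.
Put 495 GB in disk 2; 5 GB remain.
Put 455 GB in disk 3; 45 GB remain.
Put 446 GB in disk 4; 54 GB remain.
Put 406 GB in disk 5; 94 GB remain.
Put 391 GB in disk 6; 109 GB remain.
Put 374 GB in disk 7; 126 GB remain.
Put 364 GB in disk 8; 136 GB remain.
Put 362 GB in disk 9; 138 GB remain.
Put 333 GB in disk 10; 167 GB remain.
Put 302 GB in disk 11; 198 GB remain.
Put 302 GB in disk 12; 198 GB remain.
Put 291 GB in disk 13; 209 GB remain.
Put 208 GB in disk 13; 1 GB remain.
Put 182 GB in disk 11; 16 GB remain.
Put 91 GB in disk 5; 3 GB remain.
Put 78 GB in disk 6; 31 GB remain.

13 disks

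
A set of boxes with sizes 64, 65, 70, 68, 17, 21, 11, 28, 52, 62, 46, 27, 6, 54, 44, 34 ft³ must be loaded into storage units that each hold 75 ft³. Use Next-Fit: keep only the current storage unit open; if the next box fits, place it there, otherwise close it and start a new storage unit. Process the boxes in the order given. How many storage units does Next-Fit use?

Put 64 ft³ in storage unit 1; 11 ft³ remain.
Put 65 ft³ in storage unit 2; 10 ft³ remain.
Put 70 ft³ in storage unit 3; 5 ft³ remain.
Put 68 ft³ in storage unit 4; 7 ft³ remain.
Put 17 ft³ in storage unit 5; 58 ft³ remain.
Put 21 ft³ in storage unit 5; 37 ft³ remain.
Put 11 ft³ in storage unit 5; 26 ft³ remain.
Put 28 ft³ in storage unit 6; 47 ft³ remain.
Put 52 ft³ in storage unit 7; 23 ft³ remain.
Put 62 ft³ in storage unit 8; 13 ft³ remain.
Put 46 ft³ in storage unit 9; 29 ft³ remain.
Put 27 ft³ in storage unit 9; 2 ft³ remain.
Put 6 ft³ in storage unit 10; 69 ft³ remain.
Put 54 ft³ in storage unit 10; 15 ft³ remain.
Put 44 ft³ in storage unit 11; 31 ft³ remain.
Put 34 ft³ in storage unit 12; 41 ft³ remain.
Final storage units: [64] [65] [70] [68] [17,21,11] [28] [52] [62] [46,27] [6,54] [44] [34].

12 storage units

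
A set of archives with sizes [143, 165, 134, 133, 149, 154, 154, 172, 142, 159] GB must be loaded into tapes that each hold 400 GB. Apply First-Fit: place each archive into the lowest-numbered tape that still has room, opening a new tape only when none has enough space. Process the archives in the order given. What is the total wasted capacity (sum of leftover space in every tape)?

495

143 GB → tape 1 (remaining 257 GB)
165 GB → tape 1 (remaining 92 GB)
134 GB → tape 2 (remaining 266 GB)
133 GB → tape 2 (remaining 133 GB)
149 GB → tape 3 (remaining 251 GB)
154 GB → tape 3 (remaining 97 GB)
154 GB → tape 4 (remaining 246 GB)
172 GB → tape 4 (remaining 74 GB)
142 GB → tape 5 (remaining 258 GB)
159 GB → tape 5 (remaining 99 GB)
5 tapes × 400 GB = 2000 GB; used 1505 GB; unused 495 GB.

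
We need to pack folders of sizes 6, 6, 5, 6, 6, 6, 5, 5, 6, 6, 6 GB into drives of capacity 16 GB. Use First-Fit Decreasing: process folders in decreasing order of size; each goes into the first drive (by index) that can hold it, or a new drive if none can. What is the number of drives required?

5

Sorted descending: 6, 6, 6, 6, 6, 6, 6, 6, 5, 5, 5.
Put 6 GB in drive 1; 10 GB remain.
Put 6 GB in drive 1; 4 GB remain.
Put 6 GB in drive 2; 10 GB remain.
Put 6 GB in drive 2; 4 GB remain.
Put 6 GB in drive 3; 10 GB remain.
Put 6 GB in drive 3; 4 GB remain.
Put 6 GB in drive 4; 10 GB remain.
Put 6 GB in drive 4; 4 GB remain.
Put 5 GB in drive 5; 11 GB remain.
Put 5 GB in drive 5; 6 GB remain.
Put 5 GB in drive 5; 1 GB remain.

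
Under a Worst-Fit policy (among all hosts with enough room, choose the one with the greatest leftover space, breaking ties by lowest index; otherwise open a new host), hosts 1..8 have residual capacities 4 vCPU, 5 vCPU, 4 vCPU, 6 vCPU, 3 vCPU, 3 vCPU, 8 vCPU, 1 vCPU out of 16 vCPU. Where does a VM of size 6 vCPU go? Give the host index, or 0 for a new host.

7

Hosts with room: host 4 (6 vCPU), host 7 (8 vCPU).
Most room is host 7 with 8 vCPU free.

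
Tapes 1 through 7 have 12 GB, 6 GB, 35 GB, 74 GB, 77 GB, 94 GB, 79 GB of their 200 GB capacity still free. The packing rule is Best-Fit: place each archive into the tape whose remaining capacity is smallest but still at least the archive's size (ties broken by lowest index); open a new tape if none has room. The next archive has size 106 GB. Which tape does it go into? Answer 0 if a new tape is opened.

No tape has ≥ 106 GB free, so a new tape is opened.

0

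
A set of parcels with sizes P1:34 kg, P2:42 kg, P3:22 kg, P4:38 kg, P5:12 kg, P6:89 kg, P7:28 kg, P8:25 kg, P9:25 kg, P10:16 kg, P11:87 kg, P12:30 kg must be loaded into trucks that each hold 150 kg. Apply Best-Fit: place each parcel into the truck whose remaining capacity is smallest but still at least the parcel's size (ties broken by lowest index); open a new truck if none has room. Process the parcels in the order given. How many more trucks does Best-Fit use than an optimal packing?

1

Best-Fit: [34,42,22,38,12] [89,28,25] [25,16,87] [30] → 4 trucks.
Total size 448 kg; any packing needs at least ⌈448/150⌉ = 3 trucks.
An optimal packing achieves that bound: [89,38,22] [87,34,28] [42,30,25,25,16,12] → 3 trucks.
Excess: 4 − 3 = 1.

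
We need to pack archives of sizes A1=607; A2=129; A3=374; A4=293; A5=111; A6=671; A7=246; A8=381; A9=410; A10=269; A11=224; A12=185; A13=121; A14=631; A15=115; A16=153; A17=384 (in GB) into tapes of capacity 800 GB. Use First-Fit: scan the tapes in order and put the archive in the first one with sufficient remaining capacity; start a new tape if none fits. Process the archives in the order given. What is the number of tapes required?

8 tapes

tape 1: place A1 (607 GB), 193 GB left
tape 1: place A2 (129 GB), 64 GB left
tape 2: place A3 (374 GB), 426 GB left
tape 2: place A4 (293 GB), 133 GB left
tape 2: place A5 (111 GB), 22 GB left
tape 3: place A6 (671 GB), 129 GB left
tape 4: place A7 (246 GB), 554 GB left
tape 4: place A8 (381 GB), 173 GB left
tape 5: place A9 (410 GB), 390 GB left
tape 5: place A10 (269 GB), 121 GB left
tape 6: place A11 (224 GB), 576 GB left
tape 6: place A12 (185 GB), 391 GB left
tape 3: place A13 (121 GB), 8 GB left
tape 7: place A14 (631 GB), 169 GB left
tape 4: place A15 (115 GB), 58 GB left
tape 6: place A16 (153 GB), 238 GB left
tape 8: place A17 (384 GB), 416 GB left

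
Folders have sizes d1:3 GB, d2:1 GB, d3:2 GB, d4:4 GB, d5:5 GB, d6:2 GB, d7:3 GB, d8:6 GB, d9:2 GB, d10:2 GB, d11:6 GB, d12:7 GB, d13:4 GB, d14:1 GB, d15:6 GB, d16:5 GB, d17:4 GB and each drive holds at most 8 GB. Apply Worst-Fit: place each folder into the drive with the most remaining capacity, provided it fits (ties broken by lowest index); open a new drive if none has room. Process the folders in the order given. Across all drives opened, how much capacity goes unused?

drive 1: place d1 (3 GB), 5 GB left
drive 1: place d2 (1 GB), 4 GB left
drive 1: place d3 (2 GB), 2 GB left
drive 2: place d4 (4 GB), 4 GB left
drive 3: place d5 (5 GB), 3 GB left
drive 2: place d6 (2 GB), 2 GB left
drive 3: place d7 (3 GB), 0 GB left
drive 4: place d8 (6 GB), 2 GB left
drive 1: place d9 (2 GB), 0 GB left
drive 2: place d10 (2 GB), 0 GB left
drive 5: place d11 (6 GB), 2 GB left
drive 6: place d12 (7 GB), 1 GB left
drive 7: place d13 (4 GB), 4 GB left
drive 7: place d14 (1 GB), 3 GB left
drive 8: place d15 (6 GB), 2 GB left
drive 9: place d16 (5 GB), 3 GB left
drive 10: place d17 (4 GB), 4 GB left
10 drives × 8 GB = 80 GB; used 63 GB; unused 17 GB.

17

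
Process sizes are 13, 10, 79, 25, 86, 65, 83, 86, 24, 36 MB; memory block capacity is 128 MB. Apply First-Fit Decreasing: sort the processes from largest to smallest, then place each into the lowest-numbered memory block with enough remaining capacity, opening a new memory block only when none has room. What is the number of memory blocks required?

5

Sorted descending: 86, 86, 83, 79, 65, 36, 25, 24, 13, 10.
memory block 1: place 86 MB, 42 MB left
memory block 2: place 86 MB, 42 MB left
memory block 3: place 83 MB, 45 MB left
memory block 4: place 79 MB, 49 MB left
memory block 5: place 65 MB, 63 MB left
memory block 1: place 36 MB, 6 MB left
memory block 2: place 25 MB, 17 MB left
memory block 3: place 24 MB, 21 MB left
memory block 2: place 13 MB, 4 MB left
memory block 3: place 10 MB, 11 MB left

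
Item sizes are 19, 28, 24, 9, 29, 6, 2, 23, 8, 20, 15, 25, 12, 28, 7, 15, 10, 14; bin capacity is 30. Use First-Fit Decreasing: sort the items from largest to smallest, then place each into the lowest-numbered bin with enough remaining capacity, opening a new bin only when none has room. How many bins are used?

Sorted descending: 29, 28, 28, 25, 24, 23, 20, 19, 15, 15, 14, 12, 10, 9, 8, 7, 6, 2.
Put 29 in bin 1; 1 remain.
Put 28 in bin 2; 2 remain.
Put 28 in bin 3; 2 remain.
Put 25 in bin 4; 5 remain.
Put 24 in bin 5; 6 remain.
Put 23 in bin 6; 7 remain.
Put 20 in bin 7; 10 remain.
Put 19 in bin 8; 11 remain.
Put 15 in bin 9; 15 remain.
Put 15 in bin 9; 0 remain.
Put 14 in bin 10; 16 remain.
Put 12 in bin 10; 4 remain.
Put 10 in bin 7; 0 remain.
Put 9 in bin 8; 2 remain.
Put 8 in bin 11; 22 remain.
Put 7 in bin 6; 0 remain.
Put 6 in bin 5; 0 remain.
Put 2 in bin 2; 0 remain.
Final bins: [29] [28,2] [28] [25] [24,6] [23,7] [20,10] [19,9] [15,15] [14,12] [8].

11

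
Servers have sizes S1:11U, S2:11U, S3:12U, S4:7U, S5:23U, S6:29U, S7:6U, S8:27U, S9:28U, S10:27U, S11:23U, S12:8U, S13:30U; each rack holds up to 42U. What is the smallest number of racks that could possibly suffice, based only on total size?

6

Total size = 11 + 11 + 12 + 7 + 23 + 29 + 6 + 27 + 28 + 27 + 23 + 8 + 30 = 242U.
⌈242 / 42⌉ = 6.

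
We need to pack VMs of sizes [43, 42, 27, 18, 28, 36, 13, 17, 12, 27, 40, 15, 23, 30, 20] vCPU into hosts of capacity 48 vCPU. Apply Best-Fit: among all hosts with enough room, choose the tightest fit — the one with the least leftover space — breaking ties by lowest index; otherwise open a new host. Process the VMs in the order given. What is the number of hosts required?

10

43 vCPU → host 1 (remaining 5 vCPU)
42 vCPU → host 2 (remaining 6 vCPU)
27 vCPU → host 3 (remaining 21 vCPU)
18 vCPU → host 3 (remaining 3 vCPU)
28 vCPU → host 4 (remaining 20 vCPU)
36 vCPU → host 5 (remaining 12 vCPU)
13 vCPU → host 4 (remaining 7 vCPU)
17 vCPU → host 6 (remaining 31 vCPU)
12 vCPU → host 5 (remaining 0 vCPU)
27 vCPU → host 6 (remaining 4 vCPU)
40 vCPU → host 7 (remaining 8 vCPU)
15 vCPU → host 8 (remaining 33 vCPU)
23 vCPU → host 8 (remaining 10 vCPU)
30 vCPU → host 9 (remaining 18 vCPU)
20 vCPU → host 10 (remaining 28 vCPU)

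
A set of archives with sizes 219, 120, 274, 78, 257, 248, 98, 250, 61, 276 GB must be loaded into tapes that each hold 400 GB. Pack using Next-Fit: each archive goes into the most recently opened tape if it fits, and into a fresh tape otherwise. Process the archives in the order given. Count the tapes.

Put 219 GB in tape 1; 181 GB remain.
Put 120 GB in tape 1; 61 GB remain.
Put 274 GB in tape 2; 126 GB remain.
Put 78 GB in tape 2; 48 GB remain.
Put 257 GB in tape 3; 143 GB remain.
Put 248 GB in tape 4; 152 GB remain.
Put 98 GB in tape 4; 54 GB remain.
Put 250 GB in tape 5; 150 GB remain.
Put 61 GB in tape 5; 89 GB remain.
Put 276 GB in tape 6; 124 GB remain.

6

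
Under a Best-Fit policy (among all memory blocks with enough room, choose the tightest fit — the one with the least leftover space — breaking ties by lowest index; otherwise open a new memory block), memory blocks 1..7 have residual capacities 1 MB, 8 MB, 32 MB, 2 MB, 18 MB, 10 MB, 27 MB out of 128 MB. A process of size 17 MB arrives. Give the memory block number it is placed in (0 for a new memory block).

Memory blocks with room: memory block 3 (32 MB), memory block 5 (18 MB), memory block 7 (27 MB).
Tightest fit is memory block 5 with 18 MB free.

5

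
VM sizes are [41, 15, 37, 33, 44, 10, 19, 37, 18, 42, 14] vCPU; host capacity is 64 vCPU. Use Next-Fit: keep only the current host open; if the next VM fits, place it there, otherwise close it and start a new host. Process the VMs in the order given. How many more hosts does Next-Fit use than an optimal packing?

Next-Fit: [41,15] [37] [33] [44,10] [19,37] [18,42] [14] → 7 hosts.
6 VMs exceed 32 vCPU (half the capacity), and no two of those can share a host, so at least 6 hosts are needed.
An optimal packing achieves that bound: [44,19] [42,18] [41,15] [37,14,10] [37] [33] → 6 hosts.
Excess: 7 − 6 = 1.

1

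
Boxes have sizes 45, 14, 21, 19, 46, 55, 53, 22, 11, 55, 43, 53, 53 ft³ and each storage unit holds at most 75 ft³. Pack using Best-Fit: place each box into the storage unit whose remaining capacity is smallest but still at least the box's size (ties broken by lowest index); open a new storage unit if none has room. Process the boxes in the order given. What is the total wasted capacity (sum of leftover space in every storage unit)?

185

Put 45 ft³ in storage unit 1; 30 ft³ remain.
Put 14 ft³ in storage unit 1; 16 ft³ remain.
Put 21 ft³ in storage unit 2; 54 ft³ remain.
Put 19 ft³ in storage unit 2; 35 ft³ remain.
Put 46 ft³ in storage unit 3; 29 ft³ remain.
Put 55 ft³ in storage unit 4; 20 ft³ remain.
Put 53 ft³ in storage unit 5; 22 ft³ remain.
Put 22 ft³ in storage unit 5; 0 ft³ remain.
Put 11 ft³ in storage unit 1; 5 ft³ remain.
Put 55 ft³ in storage unit 6; 20 ft³ remain.
Put 43 ft³ in storage unit 7; 32 ft³ remain.
Put 53 ft³ in storage unit 8; 22 ft³ remain.
Put 53 ft³ in storage unit 9; 22 ft³ remain.
9 storage units × 75 ft³ = 675 ft³; used 490 ft³; unused 185 ft³.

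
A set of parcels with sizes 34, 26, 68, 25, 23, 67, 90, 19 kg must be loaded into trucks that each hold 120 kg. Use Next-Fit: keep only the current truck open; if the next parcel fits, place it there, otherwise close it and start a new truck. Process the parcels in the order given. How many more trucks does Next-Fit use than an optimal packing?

Next-Fit: [34,26] [68,25,23] [67] [90,19] → 4 trucks.
Total size 352 kg; any packing needs at least ⌈352/120⌉ = 3 trucks.
An optimal packing achieves that bound: [90,26] [68,25,23] [67,34,19] → 3 trucks.
Excess: 4 − 3 = 1.

1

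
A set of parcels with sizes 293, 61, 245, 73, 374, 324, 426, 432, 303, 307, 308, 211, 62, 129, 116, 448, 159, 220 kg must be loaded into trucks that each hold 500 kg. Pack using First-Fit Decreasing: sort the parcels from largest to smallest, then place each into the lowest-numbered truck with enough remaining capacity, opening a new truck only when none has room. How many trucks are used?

11

Sorted descending: 448, 432, 426, 374, 324, 308, 307, 303, 293, 245, 220, 211, 159, 129, 116, 73, 62, 61.
Put 448 kg in truck 1; 52 kg remain.
Put 432 kg in truck 2; 68 kg remain.
Put 426 kg in truck 3; 74 kg remain.
Put 374 kg in truck 4; 126 kg remain.
Put 324 kg in truck 5; 176 kg remain.
Put 308 kg in truck 6; 192 kg remain.
Put 307 kg in truck 7; 193 kg remain.
Put 303 kg in truck 8; 197 kg remain.
Put 293 kg in truck 9; 207 kg remain.
Put 245 kg in truck 10; 255 kg remain.
Put 220 kg in truck 10; 35 kg remain.
Put 211 kg in truck 11; 289 kg remain.
Put 159 kg in truck 5; 17 kg remain.
Put 129 kg in truck 6; 63 kg remain.
Put 116 kg in truck 4; 10 kg remain.
Put 73 kg in truck 3; 1 kg remain.
Put 62 kg in truck 2; 6 kg remain.
Put 61 kg in truck 6; 2 kg remain.
Final trucks: [448] [432,62] [426,73] [374,116] [324,159] [308,129,61] [307] [303] [293] [245,220] [211].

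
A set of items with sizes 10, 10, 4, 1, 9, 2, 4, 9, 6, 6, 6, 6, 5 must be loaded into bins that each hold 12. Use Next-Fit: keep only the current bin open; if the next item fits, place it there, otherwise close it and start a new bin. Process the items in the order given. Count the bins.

9

bin 1: place 10, 2 left
bin 2: place 10, 2 left
bin 3: place 4, 8 left
bin 3: place 1, 7 left
bin 4: place 9, 3 left
bin 4: place 2, 1 left
bin 5: place 4, 8 left
bin 6: place 9, 3 left
bin 7: place 6, 6 left
bin 7: place 6, 0 left
bin 8: place 6, 6 left
bin 8: place 6, 0 left
bin 9: place 5, 7 left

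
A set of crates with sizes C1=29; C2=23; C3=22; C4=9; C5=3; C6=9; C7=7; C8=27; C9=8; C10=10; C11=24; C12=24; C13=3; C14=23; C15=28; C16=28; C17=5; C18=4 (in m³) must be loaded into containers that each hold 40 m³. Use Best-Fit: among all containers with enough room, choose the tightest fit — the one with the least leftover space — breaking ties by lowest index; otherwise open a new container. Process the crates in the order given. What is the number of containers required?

9

container 1: place C1 (29 m³), 11 m³ left
container 2: place C2 (23 m³), 17 m³ left
container 3: place C3 (22 m³), 18 m³ left
container 1: place C4 (9 m³), 2 m³ left
container 2: place C5 (3 m³), 14 m³ left
container 2: place C6 (9 m³), 5 m³ left
container 3: place C7 (7 m³), 11 m³ left
container 4: place C8 (27 m³), 13 m³ left
container 3: place C9 (8 m³), 3 m³ left
container 4: place C10 (10 m³), 3 m³ left
container 5: place C11 (24 m³), 16 m³ left
container 6: place C12 (24 m³), 16 m³ left
container 3: place C13 (3 m³), 0 m³ left
container 7: place C14 (23 m³), 17 m³ left
container 8: place C15 (28 m³), 12 m³ left
container 9: place C16 (28 m³), 12 m³ left
container 2: place C17 (5 m³), 0 m³ left
container 8: place C18 (4 m³), 8 m³ left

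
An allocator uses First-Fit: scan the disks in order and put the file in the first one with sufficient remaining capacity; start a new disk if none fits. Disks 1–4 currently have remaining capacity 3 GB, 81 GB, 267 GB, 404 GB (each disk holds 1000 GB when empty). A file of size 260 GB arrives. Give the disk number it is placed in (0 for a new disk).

3

Disks with room: disk 3 (267 GB), disk 4 (404 GB).
The first with room is disk 3.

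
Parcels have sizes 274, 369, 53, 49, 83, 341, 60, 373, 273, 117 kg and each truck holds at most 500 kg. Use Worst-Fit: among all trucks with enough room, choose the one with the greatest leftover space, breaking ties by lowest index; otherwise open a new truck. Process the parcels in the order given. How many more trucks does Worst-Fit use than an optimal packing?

Worst-Fit: [274,53,49] [369,83] [341,60] [373] [273,117] → 5 trucks.
5 parcels exceed 250 kg (half the capacity), and no two of those can share a truck, so at least 5 trucks are needed.
So 5 is already optimal.

0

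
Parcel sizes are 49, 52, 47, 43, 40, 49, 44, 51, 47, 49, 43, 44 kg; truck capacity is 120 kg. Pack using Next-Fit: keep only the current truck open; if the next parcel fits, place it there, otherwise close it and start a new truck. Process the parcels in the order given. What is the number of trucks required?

49 kg → truck 1 (remaining 71 kg)
52 kg → truck 1 (remaining 19 kg)
47 kg → truck 2 (remaining 73 kg)
43 kg → truck 2 (remaining 30 kg)
40 kg → truck 3 (remaining 80 kg)
49 kg → truck 3 (remaining 31 kg)
44 kg → truck 4 (remaining 76 kg)
51 kg → truck 4 (remaining 25 kg)
47 kg → truck 5 (remaining 73 kg)
49 kg → truck 5 (remaining 24 kg)
43 kg → truck 6 (remaining 77 kg)
44 kg → truck 6 (remaining 33 kg)
Final trucks: [49,52] [47,43] [40,49] [44,51] [47,49] [43,44].

6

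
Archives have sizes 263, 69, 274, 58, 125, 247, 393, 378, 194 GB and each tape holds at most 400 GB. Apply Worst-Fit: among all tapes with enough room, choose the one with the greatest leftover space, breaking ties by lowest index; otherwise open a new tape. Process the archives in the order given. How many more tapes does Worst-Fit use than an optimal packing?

Worst-Fit: [263,69] [274,58] [125,247] [393] [378] [194] → 6 tapes.
Total size 2001 GB; any packing needs at least ⌈2001/400⌉ = 6 tapes.
So 6 is already optimal.

0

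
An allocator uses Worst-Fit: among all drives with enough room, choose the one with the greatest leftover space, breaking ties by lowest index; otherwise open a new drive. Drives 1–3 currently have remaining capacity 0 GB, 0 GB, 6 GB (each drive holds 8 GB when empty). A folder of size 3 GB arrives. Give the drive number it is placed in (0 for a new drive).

Drives with room: drive 3 (6 GB).
Most room is drive 3 with 6 GB free.

3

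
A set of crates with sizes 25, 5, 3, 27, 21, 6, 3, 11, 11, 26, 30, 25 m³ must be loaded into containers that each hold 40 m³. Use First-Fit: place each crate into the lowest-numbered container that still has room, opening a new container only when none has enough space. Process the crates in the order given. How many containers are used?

6

25 m³ → container 1 (remaining 15 m³)
5 m³ → container 1 (remaining 10 m³)
3 m³ → container 1 (remaining 7 m³)
27 m³ → container 2 (remaining 13 m³)
21 m³ → container 3 (remaining 19 m³)
6 m³ → container 1 (remaining 1 m³)
3 m³ → container 2 (remaining 10 m³)
11 m³ → container 3 (remaining 8 m³)
11 m³ → container 4 (remaining 29 m³)
26 m³ → container 4 (remaining 3 m³)
30 m³ → container 5 (remaining 10 m³)
25 m³ → container 6 (remaining 15 m³)
Final containers: [25,5,3,6] [27,3] [21,11] [11,26] [30] [25].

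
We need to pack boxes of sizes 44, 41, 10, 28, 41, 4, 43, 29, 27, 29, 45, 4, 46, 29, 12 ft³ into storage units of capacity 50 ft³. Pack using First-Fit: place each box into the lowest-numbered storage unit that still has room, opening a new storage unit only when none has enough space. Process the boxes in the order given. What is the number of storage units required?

44 ft³ → storage unit 1 (remaining 6 ft³)
41 ft³ → storage unit 2 (remaining 9 ft³)
10 ft³ → storage unit 3 (remaining 40 ft³)
28 ft³ → storage unit 3 (remaining 12 ft³)
41 ft³ → storage unit 4 (remaining 9 ft³)
4 ft³ → storage unit 1 (remaining 2 ft³)
43 ft³ → storage unit 5 (remaining 7 ft³)
29 ft³ → storage unit 6 (remaining 21 ft³)
27 ft³ → storage unit 7 (remaining 23 ft³)
29 ft³ → storage unit 8 (remaining 21 ft³)
45 ft³ → storage unit 9 (remaining 5 ft³)
4 ft³ → storage unit 2 (remaining 5 ft³)
46 ft³ → storage unit 10 (remaining 4 ft³)
29 ft³ → storage unit 11 (remaining 21 ft³)
12 ft³ → storage unit 3 (remaining 0 ft³)
Final storage units: [44,4] [41,4] [10,28,12] [41] [43] [29] [27] [29] [45] [46] [29].

11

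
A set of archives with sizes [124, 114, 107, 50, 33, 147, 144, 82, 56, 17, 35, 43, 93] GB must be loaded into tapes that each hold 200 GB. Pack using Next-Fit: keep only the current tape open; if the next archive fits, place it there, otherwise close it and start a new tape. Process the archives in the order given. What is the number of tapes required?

7

Put 124 GB in tape 1; 76 GB remain.
Put 114 GB in tape 2; 86 GB remain.
Put 107 GB in tape 3; 93 GB remain.
Put 50 GB in tape 3; 43 GB remain.
Put 33 GB in tape 3; 10 GB remain.
Put 147 GB in tape 4; 53 GB remain.
Put 144 GB in tape 5; 56 GB remain.
Put 82 GB in tape 6; 118 GB remain.
Put 56 GB in tape 6; 62 GB remain.
Put 17 GB in tape 6; 45 GB remain.
Put 35 GB in tape 6; 10 GB remain.
Put 43 GB in tape 7; 157 GB remain.
Put 93 GB in tape 7; 64 GB remain.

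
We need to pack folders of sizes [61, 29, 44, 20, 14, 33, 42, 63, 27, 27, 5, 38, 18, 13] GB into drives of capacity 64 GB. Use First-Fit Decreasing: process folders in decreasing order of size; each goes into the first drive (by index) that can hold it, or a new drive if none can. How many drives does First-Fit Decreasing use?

8

Sorted descending: 63, 61, 44, 42, 38, 33, 29, 27, 27, 20, 18, 14, 13, 5.
63 GB → drive 1 (remaining 1 GB)
61 GB → drive 2 (remaining 3 GB)
44 GB → drive 3 (remaining 20 GB)
42 GB → drive 4 (remaining 22 GB)
38 GB → drive 5 (remaining 26 GB)
33 GB → drive 6 (remaining 31 GB)
29 GB → drive 6 (remaining 2 GB)
27 GB → drive 7 (remaining 37 GB)
27 GB → drive 7 (remaining 10 GB)
20 GB → drive 3 (remaining 0 GB)
18 GB → drive 4 (remaining 4 GB)
14 GB → drive 5 (remaining 12 GB)
13 GB → drive 8 (remaining 51 GB)
5 GB → drive 5 (remaining 7 GB)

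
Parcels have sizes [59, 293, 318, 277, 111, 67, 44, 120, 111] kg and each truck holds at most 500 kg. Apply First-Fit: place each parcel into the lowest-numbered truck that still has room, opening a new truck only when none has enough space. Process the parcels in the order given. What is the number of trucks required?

4 trucks

truck 1: place 59 kg, 441 kg left
truck 1: place 293 kg, 148 kg left
truck 2: place 318 kg, 182 kg left
truck 3: place 277 kg, 223 kg left
truck 1: place 111 kg, 37 kg left
truck 2: place 67 kg, 115 kg left
truck 2: place 44 kg, 71 kg left
truck 3: place 120 kg, 103 kg left
truck 4: place 111 kg, 389 kg left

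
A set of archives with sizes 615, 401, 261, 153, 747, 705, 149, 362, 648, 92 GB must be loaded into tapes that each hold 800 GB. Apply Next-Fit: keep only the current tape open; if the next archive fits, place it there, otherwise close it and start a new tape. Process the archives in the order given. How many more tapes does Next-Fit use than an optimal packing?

1

Next-Fit: [615] [401,261] [153] [747] [705] [149,362] [648,92] → 7 tapes.
Total size 4133 GB; any packing needs at least ⌈4133/800⌉ = 6 tapes.
An optimal packing achieves that bound: [747] [705,92] [648,149] [615,153] [401,362] [261] → 6 tapes.
Excess: 7 − 6 = 1.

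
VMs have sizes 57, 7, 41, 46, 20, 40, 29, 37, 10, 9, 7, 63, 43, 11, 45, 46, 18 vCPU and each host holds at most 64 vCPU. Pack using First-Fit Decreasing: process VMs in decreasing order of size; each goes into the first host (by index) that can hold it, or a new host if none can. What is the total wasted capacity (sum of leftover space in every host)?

111

Sorted descending: 63, 57, 46, 46, 45, 43, 41, 40, 37, 29, 20, 18, 11, 10, 9, 7, 7.
Put 63 vCPU in host 1; 1 vCPU remain.
Put 57 vCPU in host 2; 7 vCPU remain.
Put 46 vCPU in host 3; 18 vCPU remain.
Put 46 vCPU in host 4; 18 vCPU remain.
Put 45 vCPU in host 5; 19 vCPU remain.
Put 43 vCPU in host 6; 21 vCPU remain.
Put 41 vCPU in host 7; 23 vCPU remain.
Put 40 vCPU in host 8; 24 vCPU remain.
Put 37 vCPU in host 9; 27 vCPU remain.
Put 29 vCPU in host 10; 35 vCPU remain.
Put 20 vCPU in host 6; 1 vCPU remain.
Put 18 vCPU in host 3; 0 vCPU remain.
Put 11 vCPU in host 4; 7 vCPU remain.
Put 10 vCPU in host 5; 9 vCPU remain.
Put 9 vCPU in host 5; 0 vCPU remain.
Put 7 vCPU in host 2; 0 vCPU remain.
Put 7 vCPU in host 4; 0 vCPU remain.
10 hosts × 64 vCPU = 640 vCPU; used 529 vCPU; unused 111 vCPU.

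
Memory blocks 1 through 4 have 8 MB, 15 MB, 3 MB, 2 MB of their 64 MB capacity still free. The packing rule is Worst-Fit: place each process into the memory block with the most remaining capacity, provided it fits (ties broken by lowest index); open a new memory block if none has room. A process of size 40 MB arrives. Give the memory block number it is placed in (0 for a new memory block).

No memory block has ≥ 40 MB free, so a new memory block is opened.

0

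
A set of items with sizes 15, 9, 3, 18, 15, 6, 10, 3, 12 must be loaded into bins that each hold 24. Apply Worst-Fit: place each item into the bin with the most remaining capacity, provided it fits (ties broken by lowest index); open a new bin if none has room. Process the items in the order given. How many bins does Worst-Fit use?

5 bins

bin 1: place 15, 9 left
bin 1: place 9, 0 left
bin 2: place 3, 21 left
bin 2: place 18, 3 left
bin 3: place 15, 9 left
bin 3: place 6, 3 left
bin 4: place 10, 14 left
bin 4: place 3, 11 left
bin 5: place 12, 12 left
Final bins: [15,9] [3,18] [15,6] [10,3] [12].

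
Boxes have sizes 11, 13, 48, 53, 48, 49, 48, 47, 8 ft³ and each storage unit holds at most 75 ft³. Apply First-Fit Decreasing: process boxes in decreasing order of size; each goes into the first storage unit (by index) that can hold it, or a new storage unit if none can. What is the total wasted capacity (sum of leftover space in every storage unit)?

Sorted descending: 53, 49, 48, 48, 48, 47, 13, 11, 8.
Put 53 ft³ in storage unit 1; 22 ft³ remain.
Put 49 ft³ in storage unit 2; 26 ft³ remain.
Put 48 ft³ in storage unit 3; 27 ft³ remain.
Put 48 ft³ in storage unit 4; 27 ft³ remain.
Put 48 ft³ in storage unit 5; 27 ft³ remain.
Put 47 ft³ in storage unit 6; 28 ft³ remain.
Put 13 ft³ in storage unit 1; 9 ft³ remain.
Put 11 ft³ in storage unit 2; 15 ft³ remain.
Put 8 ft³ in storage unit 1; 1 ft³ remain.
6 storage units × 75 ft³ = 450 ft³; used 325 ft³; unused 125 ft³.

125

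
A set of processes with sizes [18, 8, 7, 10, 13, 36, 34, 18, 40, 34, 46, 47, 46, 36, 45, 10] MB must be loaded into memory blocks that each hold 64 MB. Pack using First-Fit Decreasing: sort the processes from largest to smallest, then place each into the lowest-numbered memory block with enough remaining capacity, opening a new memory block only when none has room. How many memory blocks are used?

9

Sorted descending: 47, 46, 46, 45, 40, 36, 36, 34, 34, 18, 18, 13, 10, 10, 8, 7.
Put 47 MB in memory block 1; 17 MB remain.
Put 46 MB in memory block 2; 18 MB remain.
Put 46 MB in memory block 3; 18 MB remain.
Put 45 MB in memory block 4; 19 MB remain.
Put 40 MB in memory block 5; 24 MB remain.
Put 36 MB in memory block 6; 28 MB remain.
Put 36 MB in memory block 7; 28 MB remain.
Put 34 MB in memory block 8; 30 MB remain.
Put 34 MB in memory block 9; 30 MB remain.
Put 18 MB in memory block 2; 0 MB remain.
Put 18 MB in memory block 3; 0 MB remain.
Put 13 MB in memory block 1; 4 MB remain.
Put 10 MB in memory block 4; 9 MB remain.
Put 10 MB in memory block 5; 14 MB remain.
Put 8 MB in memory block 4; 1 MB remain.
Put 7 MB in memory block 5; 7 MB remain.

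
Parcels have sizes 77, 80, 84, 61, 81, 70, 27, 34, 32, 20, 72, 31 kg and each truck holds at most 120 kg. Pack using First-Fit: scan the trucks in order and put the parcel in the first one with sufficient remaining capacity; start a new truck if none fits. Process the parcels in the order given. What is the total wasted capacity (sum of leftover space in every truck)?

Put 77 kg in truck 1; 43 kg remain.
Put 80 kg in truck 2; 40 kg remain.
Put 84 kg in truck 3; 36 kg remain.
Put 61 kg in truck 4; 59 kg remain.
Put 81 kg in truck 5; 39 kg remain.
Put 70 kg in truck 6; 50 kg remain.
Put 27 kg in truck 1; 16 kg remain.
Put 34 kg in truck 2; 6 kg remain.
Put 32 kg in truck 3; 4 kg remain.
Put 20 kg in truck 4; 39 kg remain.
Put 72 kg in truck 7; 48 kg remain.
Put 31 kg in truck 4; 8 kg remain.
7 trucks × 120 kg = 840 kg; used 669 kg; unused 171 kg.

171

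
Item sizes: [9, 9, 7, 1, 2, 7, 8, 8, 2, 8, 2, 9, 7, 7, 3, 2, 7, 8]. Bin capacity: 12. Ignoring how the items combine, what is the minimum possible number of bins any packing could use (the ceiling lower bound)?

Total size = 9 + 9 + 7 + 1 + 2 + 7 + 8 + 8 + 2 + 8 + 2 + 9 + 7 + 7 + 3 + 2 + 7 + 8 = 106.
⌈106 / 12⌉ = 9.

9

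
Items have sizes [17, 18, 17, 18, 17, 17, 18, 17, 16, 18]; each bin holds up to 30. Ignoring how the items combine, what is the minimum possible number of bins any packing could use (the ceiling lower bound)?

6 bins

Total size = 17 + 18 + 17 + 18 + 17 + 17 + 18 + 17 + 16 + 18 = 173.
⌈173 / 30⌉ = 6.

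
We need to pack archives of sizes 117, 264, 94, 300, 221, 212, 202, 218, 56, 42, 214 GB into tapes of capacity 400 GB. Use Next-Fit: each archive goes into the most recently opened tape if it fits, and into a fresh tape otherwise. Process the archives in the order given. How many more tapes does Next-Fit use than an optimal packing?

0

Next-Fit: [117,264] [94,300] [221] [212] [202] [218,56,42] [214] → 7 tapes.
7 archives exceed 200 GB (half the capacity), and no two of those can share a tape, so at least 7 tapes are needed.
So 7 is already optimal.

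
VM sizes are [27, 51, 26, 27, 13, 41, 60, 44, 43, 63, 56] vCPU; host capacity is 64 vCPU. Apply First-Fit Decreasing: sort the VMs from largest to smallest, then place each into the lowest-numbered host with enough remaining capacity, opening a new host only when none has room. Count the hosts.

Sorted descending: 63, 60, 56, 51, 44, 43, 41, 27, 27, 26, 13.
63 vCPU → host 1 (remaining 1 vCPU)
60 vCPU → host 2 (remaining 4 vCPU)
56 vCPU → host 3 (remaining 8 vCPU)
51 vCPU → host 4 (remaining 13 vCPU)
44 vCPU → host 5 (remaining 20 vCPU)
43 vCPU → host 6 (remaining 21 vCPU)
41 vCPU → host 7 (remaining 23 vCPU)
27 vCPU → host 8 (remaining 37 vCPU)
27 vCPU → host 8 (remaining 10 vCPU)
26 vCPU → host 9 (remaining 38 vCPU)
13 vCPU → host 4 (remaining 0 vCPU)

9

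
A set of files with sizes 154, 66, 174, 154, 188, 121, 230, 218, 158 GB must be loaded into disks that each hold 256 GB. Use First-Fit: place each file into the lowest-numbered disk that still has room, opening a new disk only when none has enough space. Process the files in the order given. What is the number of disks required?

154 GB → disk 1 (remaining 102 GB)
66 GB → disk 1 (remaining 36 GB)
174 GB → disk 2 (remaining 82 GB)
154 GB → disk 3 (remaining 102 GB)
188 GB → disk 4 (remaining 68 GB)
121 GB → disk 5 (remaining 135 GB)
230 GB → disk 6 (remaining 26 GB)
218 GB → disk 7 (remaining 38 GB)
158 GB → disk 8 (remaining 98 GB)

8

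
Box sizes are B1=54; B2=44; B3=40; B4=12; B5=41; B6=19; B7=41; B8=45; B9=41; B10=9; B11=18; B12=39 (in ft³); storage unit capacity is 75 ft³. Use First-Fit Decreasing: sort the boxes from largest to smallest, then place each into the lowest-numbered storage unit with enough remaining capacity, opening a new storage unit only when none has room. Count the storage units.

Sorted descending: 54, 45, 44, 41, 41, 41, 40, 39, 19, 18, 12, 9.
54 ft³ → storage unit 1 (remaining 21 ft³)
45 ft³ → storage unit 2 (remaining 30 ft³)
44 ft³ → storage unit 3 (remaining 31 ft³)
41 ft³ → storage unit 4 (remaining 34 ft³)
41 ft³ → storage unit 5 (remaining 34 ft³)
41 ft³ → storage unit 6 (remaining 34 ft³)
40 ft³ → storage unit 7 (remaining 35 ft³)
39 ft³ → storage unit 8 (remaining 36 ft³)
19 ft³ → storage unit 1 (remaining 2 ft³)
18 ft³ → storage unit 2 (remaining 12 ft³)
12 ft³ → storage unit 2 (remaining 0 ft³)
9 ft³ → storage unit 3 (remaining 22 ft³)

8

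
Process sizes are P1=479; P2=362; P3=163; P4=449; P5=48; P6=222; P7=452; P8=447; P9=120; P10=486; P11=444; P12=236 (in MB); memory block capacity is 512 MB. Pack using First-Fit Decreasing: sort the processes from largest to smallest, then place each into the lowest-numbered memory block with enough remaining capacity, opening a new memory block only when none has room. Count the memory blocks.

9

Sorted descending: 486, 479, 452, 449, 447, 444, 362, 236, 222, 163, 120, 48.
memory block 1: place 486 MB, 26 MB left
memory block 2: place 479 MB, 33 MB left
memory block 3: place 452 MB, 60 MB left
memory block 4: place 449 MB, 63 MB left
memory block 5: place 447 MB, 65 MB left
memory block 6: place 444 MB, 68 MB left
memory block 7: place 362 MB, 150 MB left
memory block 8: place 236 MB, 276 MB left
memory block 8: place 222 MB, 54 MB left
memory block 9: place 163 MB, 349 MB left
memory block 7: place 120 MB, 30 MB left
memory block 3: place 48 MB, 12 MB left
Final memory blocks: [486] [479] [452,48] [449] [447] [444] [362,120] [236,222] [163].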